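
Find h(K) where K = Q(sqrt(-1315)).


K = Q(sqrt(-1315)). d mod 4 = 1, so D = disc(K) = d = -1315
h(K) equals the number of primitive reduced positive-definite forms (a, b, c) = a*x^2 + b*x*y + c*y^2 with b^2 - 4ac = D,
where reduced means |b| <= a <= c, with b >= 0 whenever |b| = a or a = c, and primitive means gcd(a, b, c) = 1.
Reduced forces 3a^2 <= |D| = 1315, so 1 <= a <= 20; b must have the parity of D, and c = (b^2 - D)/(4a) must be an integer >= a.
Enumerate a = 1..20, b in [-a, a]:
  a=1: (1, 1, 329)  [1]
  a=2..4: none
  a=5: (5, 5, 67)  [1]
  a=6: none
  a=7: (7, -1, 47), (7, 1, 47)  [2]
  a=8..10: none
  a=11: (11, -7, 31), (11, 7, 31)  [2]
  a=12..20: none
Total reduced forms: 1 + 1 + 2 + 2 = 6
h = 6

6


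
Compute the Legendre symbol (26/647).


p = 647 is prime, so compute (26/647) with the reciprocity algorithm (Jacobi-symbol steps: pull out 2s via (2/n), flip via reciprocity, reduce):
  pull out 2: (2/647) = +1  (since 647 mod 8 = 7)
  reciprocity: (13/647) -> +(647/13)
  reduce: (10/13)
  pull out 2: (2/13) = -1  (since 13 mod 8 = 5)
  reciprocity: (5/13) -> +(13/5)
  reduce: (3/5)
  reciprocity: (3/5) -> +(5/3)
  reduce: (2/3)
  pull out 2: (2/3) = -1  (since 3 mod 8 = 3)
  (1/3) = 1
Product of signs = 1
(26/647) = 1

1


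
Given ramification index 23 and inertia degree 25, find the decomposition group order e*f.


|D_P| = e * f
= 23 * 25
= 575

575


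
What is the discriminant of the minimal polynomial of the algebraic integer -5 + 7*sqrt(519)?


The element -5 + 7*sqrt(519) has minimal polynomial:
x^2 + 10*x - 25406
Discriminant = (10)^2 - 4*(-25406)
= 100 + 101624
= 101724

101724


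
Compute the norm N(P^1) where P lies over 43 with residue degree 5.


N(P^a) = p^(a*f)
= 43^(1*5)
= 43^5
= 147008443

147008443


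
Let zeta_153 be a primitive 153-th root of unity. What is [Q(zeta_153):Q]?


The degree equals Euler's totient phi(153).
153 = 3^2 * 17
phi(153) = 96

96


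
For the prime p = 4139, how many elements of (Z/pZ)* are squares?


For prime p, the number of non-zero quadratic residues is (p-1)/2.
= (4139-1)/2
= 2069

2069


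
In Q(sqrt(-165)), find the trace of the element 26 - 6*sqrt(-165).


Tr(a + b*sqrt(d)) = (a + b*sqrt(d)) + (a - b*sqrt(d)) = 2a
= 2 * (26)
= 52

52


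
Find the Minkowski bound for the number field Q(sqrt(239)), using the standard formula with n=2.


d = 239, d mod 4 = 3, so disc(K) = 4d = 956; |disc(K)| = 956
Real quadratic field, so n = 2, s = r2 = 0, r1 = 2
M = (n!/n^n) * (4/pi)^s * sqrt(|disc(K)|) = (2!/2^2) * (4/pi)^0 * sqrt(956)
= 0.5 * 1.000000 * 30.919250
= 15.4596

15.4596


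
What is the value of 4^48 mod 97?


p = 97 is prime and the exponent is (p-1)/2 = 48, so by Euler's criterion 4^48 = (4/97) = +1 or -1 mod 97.
Compute by square-and-multiply:
  48 = 32 + 16 (binary 110000)
  Repeated squaring mod 97: 4^1 = 4, 4^2 = 16, 4^4 = 62, 4^8 = 61, 4^16 = 35, 4^32 = 61
  4^48 = 4^32 * 4^16 = 61 * 35 mod 97
    61 * 35 = 2135 = 1 mod 97
  4^48 = 1 mod 97
Result 1: 4 is a quadratic residue mod 97.
4^48 mod 97 = 1

1


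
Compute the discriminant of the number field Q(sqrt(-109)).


For K = Q(sqrt(d)) with d squarefree: disc(K) = d if d = 1 mod 4, and disc(K) = 4d if d = 2 or 3 mod 4.
Here d = -109, and d mod 4 = 3.
d = 3 mod 4, not 1 (O_K = Z[sqrt(d)]), so disc(K) = 4d = 4 * (-109) = -436

-436


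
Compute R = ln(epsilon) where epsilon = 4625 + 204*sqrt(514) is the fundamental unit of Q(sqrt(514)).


epsilon = 4625 + 204*sqrt(514)
= 9249.9999
R = ln(9249.9999)
= 9.1324

9.1324


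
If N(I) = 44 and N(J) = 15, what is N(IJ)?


N(IJ) = N(I) * N(J)
= 44 * 15
= 660

660


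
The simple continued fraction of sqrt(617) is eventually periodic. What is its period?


Run the CF algorithm for sqrt(617).
a_0 = floor(sqrt(617)) = 24; set m_0=0, q_0=1.
Recurrence: m' = q*a - m,  q' = (d - m'^2)/q,  a' = floor((a_0 + m')/q').
  step 1: m=24, q=41, a=1
  step 2: m=17, q=8, a=5
  step 3: m=23, q=11, a=4
  step 4: m=21, q=16, a=2
  step 5: m=11, q=31, a=1
  step 6: m=20, q=7, a=6
  step 7: m=22, q=19, a=2
  step 8: m=16, q=19, a=2
  step 9: m=22, q=7, a=6
  step 10: m=20, q=31, a=1
  step 11: m=11, q=16, a=2
  step 12: m=21, q=11, a=4
  step 13: m=23, q=8, a=5
  step 14: m=17, q=41, a=1
  step 15: m=24, q=1, a=48
a_15 = 2*a_0 = 48, so the period closes here.
sqrt(617) = [24; 1, 5, 4, 2, 1, 6, 2, 2, 6, 1, 2, 4, 5, 1, 48]
Period length = 15

15


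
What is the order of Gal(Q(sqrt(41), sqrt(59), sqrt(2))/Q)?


The 3 square roots of distinct primes are multiplicatively independent over Q,
so [K:Q] = 2^3 and Gal(K/Q) is isomorphic to (Z/2Z)^3.
|Gal| = 2^3 = 8

8


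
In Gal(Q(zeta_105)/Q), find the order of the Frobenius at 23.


The Frobenius at p in Gal(Q(zeta_n)/Q) = (Z/nZ)* is the class of p, so its order is ord_105(23), the smallest k >= 1 with 23^k = 1 mod 105.
n = 105 = 3 * 5 * 7, phi(105) = 48; the order divides phi(n).
Divisors of 48: 1, 2, 3, 4, 6, 8, 12, 16, 24, 48
Repeated squaring mod 105: 23^1 = 23, 23^2 = 4, 23^4 = 16, 23^8 = 46, 23^16 = 16, 23^32 = 46
Test divisors in increasing order:
  k=1: 23^1 = 23 mod 105
  k=2: 23^2 = 4 mod 105
  k=3: 23^3 = 4 * 23 = 92 mod 105
  k=4: 23^4 = 16 mod 105
  k=6: 23^6 = 16 * 4 = 64 mod 105
  k=8: 23^8 = 46 mod 105
  k=12: 23^12 = 46 * 16 = 1 mod 105  <- first divisor giving 1
Order = 12

12


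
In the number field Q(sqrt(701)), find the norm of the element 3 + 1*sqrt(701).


N(a + b*sqrt(d)) = a^2 - d*b^2
= (3)^2 - (701)*(1)^2
= 9 - 701
= -692

-692


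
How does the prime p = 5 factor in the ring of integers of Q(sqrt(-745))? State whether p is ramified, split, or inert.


K = Q(sqrt(-745)). Since d mod 4 = 3, disc(K) = -2980.
Check p | disc: -2980 mod 5 = 0.
p divides disc, so p ramifies: (p) = P^2 with e=2, f=1, g=1.
Therefore p is ramified.

ramified


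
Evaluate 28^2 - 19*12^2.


x^2 - d*y^2
= 28^2 - 19*12^2
= 784 - 2736
= -1952

-1952


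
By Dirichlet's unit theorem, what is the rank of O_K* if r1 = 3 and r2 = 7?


By Dirichlet's unit theorem:
rank = r1 + r2 - 1
= 3 + 7 - 1
= 9

9


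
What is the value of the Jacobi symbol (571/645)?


Compute (571/645) via quadratic reciprocity:
  reciprocity: (571/645) -> +(645/571)
  reduce: (74/571)
  pull out 2: (2/571) = -1  (since 571 mod 8 = 3)
  reciprocity: (37/571) -> +(571/37)
  reduce: (16/37)
  pull out 2: (2/37) = -1  (since 37 mod 8 = 5)
  pull out 2: (2/37) = -1  (since 37 mod 8 = 5)
  pull out 2: (2/37) = -1  (since 37 mod 8 = 5)
  pull out 2: (2/37) = -1  (since 37 mod 8 = 5)
  (1/37) = 1
Product of signs = -1

-1


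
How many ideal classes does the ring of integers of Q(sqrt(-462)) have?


K = Q(sqrt(-462)). d mod 4 = 2, so D = disc(K) = 4d = -1848
h(K) equals the number of primitive reduced positive-definite forms (a, b, c) = a*x^2 + b*x*y + c*y^2 with b^2 - 4ac = D,
where reduced means |b| <= a <= c, with b >= 0 whenever |b| = a or a = c, and primitive means gcd(a, b, c) = 1.
Reduced forces 3a^2 <= |D| = 1848, so 1 <= a <= 24; b must have the parity of D, and c = (b^2 - D)/(4a) must be an integer >= a.
Enumerate a = 1..24, b in [-a, a]:
  a=1: (1, 0, 462)  [1]
  a=2: (2, 0, 231)  [1]
  a=3: (3, 0, 154)  [1]
  a=4..5: none
  a=6: (6, 0, 77)  [1]
  a=7: (7, 0, 66)  [1]
  a=8..10: none
  a=11: (11, 0, 42)  [1]
  a=12..13: none
  a=14: (14, 0, 33)  [1]
  a=15..20: none
  a=21: (21, 0, 22)  [1]
  a=22..24: none
Total reduced forms: 1 + 1 + 1 + 1 + 1 + 1 + 1 + 1 = 8
h = 8

8


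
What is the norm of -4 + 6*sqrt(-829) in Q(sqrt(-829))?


N(a + b*sqrt(d)) = a^2 - d*b^2
= (-4)^2 - (-829)*(6)^2
= 16 + 29844
= 29860

29860


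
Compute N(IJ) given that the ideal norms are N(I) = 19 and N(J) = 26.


N(IJ) = N(I) * N(J)
= 19 * 26
= 494

494


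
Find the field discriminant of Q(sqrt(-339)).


For K = Q(sqrt(d)) with d squarefree: disc(K) = d if d = 1 mod 4, and disc(K) = 4d if d = 2 or 3 mod 4.
Here d = -339, and d mod 4 = 1.
d = 1 mod 4 (O_K = Z[(1+sqrt(d))/2]), so disc(K) = d = -339

-339


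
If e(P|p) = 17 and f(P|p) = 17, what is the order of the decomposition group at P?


|D_P| = e * f
= 17 * 17
= 289

289


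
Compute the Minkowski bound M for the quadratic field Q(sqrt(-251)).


d = -251, d mod 4 = 1, so disc(K) = d = -251; |disc(K)| = 251
Imaginary quadratic field, so n = 2, s = r2 = 1, r1 = 0
M = (n!/n^n) * (4/pi)^s * sqrt(|disc(K)|) = (2!/2^2) * (4/pi)^1 * sqrt(251)
= 0.5 * 1.273240 * 15.842980
= 10.0860

10.0860


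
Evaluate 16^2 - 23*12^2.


x^2 - d*y^2
= 16^2 - 23*12^2
= 256 - 3312
= -3056

-3056


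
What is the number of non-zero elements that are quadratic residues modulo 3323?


For prime p, the number of non-zero quadratic residues is (p-1)/2.
= (3323-1)/2
= 1661

1661


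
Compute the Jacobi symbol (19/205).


Compute (19/205) via quadratic reciprocity:
  reciprocity: (19/205) -> +(205/19)
  reduce: (15/19)
  reciprocity: (15/19) -> -(19/15)
  reduce: (4/15)
  pull out 2: (2/15) = +1  (since 15 mod 8 = 7)
  pull out 2: (2/15) = +1  (since 15 mod 8 = 7)
  (1/15) = 1
Product of signs = -1

-1


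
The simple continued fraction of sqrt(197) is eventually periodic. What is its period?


Run the CF algorithm for sqrt(197).
a_0 = floor(sqrt(197)) = 14; set m_0=0, q_0=1.
Recurrence: m' = q*a - m,  q' = (d - m'^2)/q,  a' = floor((a_0 + m')/q').
  step 1: m=14, q=1, a=28
a_1 = 2*a_0 = 28, so the period closes here.
sqrt(197) = [14; 28]
Period length = 1

1


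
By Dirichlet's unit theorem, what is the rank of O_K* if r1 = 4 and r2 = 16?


By Dirichlet's unit theorem:
rank = r1 + r2 - 1
= 4 + 16 - 1
= 19

19


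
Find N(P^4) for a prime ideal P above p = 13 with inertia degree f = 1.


N(P^a) = p^(a*f)
= 13^(4*1)
= 13^4
= 28561

28561


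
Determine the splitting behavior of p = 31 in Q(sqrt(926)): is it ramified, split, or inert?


K = Q(sqrt(926)). Since d mod 4 = 2, disc(K) = 3704.
Check p | disc: 3704 mod 31 = 15.
p does not divide disc. Compute Legendre symbol (d/p):
27^((31-1)/2) mod 31 = -1
(d/p) = -1, so p is inert: (p) stays prime with e=1, f=2, g=1.
Therefore p is inert.

inert


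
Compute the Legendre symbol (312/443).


p = 443 is prime, so compute (312/443) with the reciprocity algorithm (Jacobi-symbol steps: pull out 2s via (2/n), flip via reciprocity, reduce):
  pull out 2: (2/443) = -1  (since 443 mod 8 = 3)
  pull out 2: (2/443) = -1  (since 443 mod 8 = 3)
  pull out 2: (2/443) = -1  (since 443 mod 8 = 3)
  reciprocity: (39/443) -> -(443/39)
  reduce: (14/39)
  pull out 2: (2/39) = +1  (since 39 mod 8 = 7)
  reciprocity: (7/39) -> -(39/7)
  reduce: (4/7)
  pull out 2: (2/7) = +1  (since 7 mod 8 = 7)
  pull out 2: (2/7) = +1  (since 7 mod 8 = 7)
  (1/7) = 1
Product of signs = -1
(312/443) = -1

-1


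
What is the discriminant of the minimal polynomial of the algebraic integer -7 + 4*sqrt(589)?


The element -7 + 4*sqrt(589) has minimal polynomial:
x^2 + 14*x - 9375
Discriminant = (14)^2 - 4*(-9375)
= 196 + 37500
= 37696

37696


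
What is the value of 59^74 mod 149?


p = 149 is prime and the exponent is (p-1)/2 = 74, so by Euler's criterion 59^74 = (59/149) = +1 or -1 mod 149.
Compute by square-and-multiply:
  74 = 64 + 8 + 2 (binary 1001010)
  Repeated squaring mod 149: 59^1 = 59, 59^2 = 54, 59^4 = 85, 59^8 = 73, 59^16 = 114, 59^32 = 33, 59^64 = 46
  59^74 = 59^64 * 59^8 * 59^2 = 46 * 73 * 54 mod 149
    46 * 73 = 3358 = 80 mod 149
    80 * 54 = 4320 = 148 mod 149
  59^74 = 148 mod 149
Result 148 = p - 1 = -1 mod 149: 59 is a quadratic non-residue mod 149. As a residue in [0, p-1] the value is 148.
59^74 mod 149 = 148

148


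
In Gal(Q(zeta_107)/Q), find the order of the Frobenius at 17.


The Frobenius at p in Gal(Q(zeta_n)/Q) = (Z/nZ)* is the class of p, so its order is ord_107(17), the smallest k >= 1 with 17^k = 1 mod 107.
n = 107 = 107, phi(107) = 106; the order divides phi(n).
Divisors of 106: 1, 2, 53, 106
Repeated squaring mod 107: 17^1 = 17, 17^2 = 75, 17^4 = 61, 17^8 = 83, 17^16 = 41, 17^32 = 76, 17^64 = 105
Test divisors in increasing order:
  k=1: 17^1 = 17 mod 107
  k=2: 17^2 = 75 mod 107
  k=53: 17^53 = 76 * 41 * 61 * 17 = 106 mod 107
  k=106: 17^106 = 105 * 76 * 83 * 75 = 1 mod 107  <- first divisor giving 1
Order = 106

106


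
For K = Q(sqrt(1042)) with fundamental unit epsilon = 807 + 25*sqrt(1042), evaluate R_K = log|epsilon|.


epsilon = 807 + 25*sqrt(1042)
= 1614.0006
R = ln(1614.0006)
= 7.3865

7.3865


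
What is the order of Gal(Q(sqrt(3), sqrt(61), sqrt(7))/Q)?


The 3 square roots of distinct primes are multiplicatively independent over Q,
so [K:Q] = 2^3 and Gal(K/Q) is isomorphic to (Z/2Z)^3.
|Gal| = 2^3 = 8

8


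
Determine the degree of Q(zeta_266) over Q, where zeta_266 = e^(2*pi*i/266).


The degree equals Euler's totient phi(266).
266 = 2 * 7 * 19
phi(266) = 108

108


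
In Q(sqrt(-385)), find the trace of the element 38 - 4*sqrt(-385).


Tr(a + b*sqrt(d)) = (a + b*sqrt(d)) + (a - b*sqrt(d)) = 2a
= 2 * (38)
= 76

76


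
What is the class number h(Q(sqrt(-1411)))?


K = Q(sqrt(-1411)). d mod 4 = 1, so D = disc(K) = d = -1411
h(K) equals the number of primitive reduced positive-definite forms (a, b, c) = a*x^2 + b*x*y + c*y^2 with b^2 - 4ac = D,
where reduced means |b| <= a <= c, with b >= 0 whenever |b| = a or a = c, and primitive means gcd(a, b, c) = 1.
Reduced forces 3a^2 <= |D| = 1411, so 1 <= a <= 21; b must have the parity of D, and c = (b^2 - D)/(4a) must be an integer >= a.
Enumerate a = 1..21, b in [-a, a]:
  a=1: (1, 1, 353)  [1]
  a=2..4: none
  a=5: (5, -3, 71), (5, 3, 71)  [2]
  a=6..16: none
  a=17: (17, 17, 25)  [1]
  a=18..21: none
Total reduced forms: 1 + 2 + 1 = 4
h = 4

4


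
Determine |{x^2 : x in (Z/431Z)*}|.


For prime p, the number of non-zero quadratic residues is (p-1)/2.
= (431-1)/2
= 215

215


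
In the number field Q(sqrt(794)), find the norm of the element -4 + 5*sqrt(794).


N(a + b*sqrt(d)) = a^2 - d*b^2
= (-4)^2 - (794)*(5)^2
= 16 - 19850
= -19834

-19834


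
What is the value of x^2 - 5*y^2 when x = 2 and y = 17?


x^2 - d*y^2
= 2^2 - 5*17^2
= 4 - 1445
= -1441

-1441


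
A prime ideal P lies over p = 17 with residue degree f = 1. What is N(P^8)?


N(P^a) = p^(a*f)
= 17^(8*1)
= 17^8
= 6975757441

6975757441


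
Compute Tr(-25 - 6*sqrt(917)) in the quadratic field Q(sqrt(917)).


Tr(a + b*sqrt(d)) = (a + b*sqrt(d)) + (a - b*sqrt(d)) = 2a
= 2 * (-25)
= -50

-50


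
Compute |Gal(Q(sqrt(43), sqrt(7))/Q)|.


The 2 square roots of distinct primes are multiplicatively independent over Q,
so [K:Q] = 2^2 and Gal(K/Q) is isomorphic to (Z/2Z)^2.
|Gal| = 2^2 = 4

4


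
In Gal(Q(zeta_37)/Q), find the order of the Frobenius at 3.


The Frobenius at p in Gal(Q(zeta_n)/Q) = (Z/nZ)* is the class of p, so its order is ord_37(3), the smallest k >= 1 with 3^k = 1 mod 37.
n = 37 = 37, phi(37) = 36; the order divides phi(n).
Divisors of 36: 1, 2, 3, 4, 6, 9, 12, 18, 36
Repeated squaring mod 37: 3^1 = 3, 3^2 = 9, 3^4 = 7, 3^8 = 12, 3^16 = 33, 3^32 = 16
Test divisors in increasing order:
  k=1: 3^1 = 3 mod 37
  k=2: 3^2 = 9 mod 37
  k=3: 3^3 = 9 * 3 = 27 mod 37
  k=4: 3^4 = 7 mod 37
  k=6: 3^6 = 7 * 9 = 26 mod 37
  k=9: 3^9 = 12 * 3 = 36 mod 37
  k=12: 3^12 = 12 * 7 = 10 mod 37
  k=18: 3^18 = 33 * 9 = 1 mod 37  <- first divisor giving 1
Order = 18

18


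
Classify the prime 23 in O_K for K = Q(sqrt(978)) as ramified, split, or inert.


K = Q(sqrt(978)). Since d mod 4 = 2, disc(K) = 3912.
Check p | disc: 3912 mod 23 = 2.
p does not divide disc. Compute Legendre symbol (d/p):
12^((23-1)/2) mod 23 = 1
(d/p) = 1, so p splits: (p) = P*P' with e=1, f=1, g=2.
Therefore p is split.

split


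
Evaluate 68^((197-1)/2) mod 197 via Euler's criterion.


p = 197 is prime and the exponent is (p-1)/2 = 98, so by Euler's criterion 68^98 = (68/197) = +1 or -1 mod 197.
Compute by square-and-multiply:
  98 = 64 + 32 + 2 (binary 1100010)
  Repeated squaring mod 197: 68^1 = 68, 68^2 = 93, 68^4 = 178, 68^8 = 164, 68^16 = 104, 68^32 = 178, 68^64 = 164
  68^98 = 68^64 * 68^32 * 68^2 = 164 * 178 * 93 mod 197
    164 * 178 = 29192 = 36 mod 197
    36 * 93 = 3348 = 196 mod 197
  68^98 = 196 mod 197
Result 196 = p - 1 = -1 mod 197: 68 is a quadratic non-residue mod 197. As a residue in [0, p-1] the value is 196.
68^98 mod 197 = 196

196


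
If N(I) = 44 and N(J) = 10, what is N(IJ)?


N(IJ) = N(I) * N(J)
= 44 * 10
= 440

440


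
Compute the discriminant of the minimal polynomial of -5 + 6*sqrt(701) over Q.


The element -5 + 6*sqrt(701) has minimal polynomial:
x^2 + 10*x - 25211
Discriminant = (10)^2 - 4*(-25211)
= 100 + 100844
= 100944

100944


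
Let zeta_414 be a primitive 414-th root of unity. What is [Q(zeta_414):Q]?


The degree equals Euler's totient phi(414).
414 = 2 * 3^2 * 23
phi(414) = 132

132


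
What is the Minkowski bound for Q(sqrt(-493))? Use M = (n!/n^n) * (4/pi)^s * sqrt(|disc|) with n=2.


d = -493, d mod 4 = 3, so disc(K) = 4d = -1972; |disc(K)| = 1972
Imaginary quadratic field, so n = 2, s = r2 = 1, r1 = 0
M = (n!/n^n) * (4/pi)^s * sqrt(|disc(K)|) = (2!/2^2) * (4/pi)^1 * sqrt(1972)
= 0.5 * 1.273240 * 44.407207
= 28.2705

28.2705


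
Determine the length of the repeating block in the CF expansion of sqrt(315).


Run the CF algorithm for sqrt(315).
a_0 = floor(sqrt(315)) = 17; set m_0=0, q_0=1.
Recurrence: m' = q*a - m,  q' = (d - m'^2)/q,  a' = floor((a_0 + m')/q').
  step 1: m=17, q=26, a=1
  step 2: m=9, q=9, a=2
  step 3: m=9, q=26, a=1
  step 4: m=17, q=1, a=34
a_4 = 2*a_0 = 34, so the period closes here.
sqrt(315) = [17; 1, 2, 1, 34]
Period length = 4

4


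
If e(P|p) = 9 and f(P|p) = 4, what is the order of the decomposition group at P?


|D_P| = e * f
= 9 * 4
= 36

36


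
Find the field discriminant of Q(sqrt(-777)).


For K = Q(sqrt(d)) with d squarefree: disc(K) = d if d = 1 mod 4, and disc(K) = 4d if d = 2 or 3 mod 4.
Here d = -777, and d mod 4 = 3.
d = 3 mod 4, not 1 (O_K = Z[sqrt(d)]), so disc(K) = 4d = 4 * (-777) = -3108

-3108


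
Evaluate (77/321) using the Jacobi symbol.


Compute (77/321) via quadratic reciprocity:
  reciprocity: (77/321) -> +(321/77)
  reduce: (13/77)
  reciprocity: (13/77) -> +(77/13)
  reduce: (12/13)
  pull out 2: (2/13) = -1  (since 13 mod 8 = 5)
  pull out 2: (2/13) = -1  (since 13 mod 8 = 5)
  reciprocity: (3/13) -> +(13/3)
  reduce: (1/3)
  (1/3) = 1
Product of signs = 1

1


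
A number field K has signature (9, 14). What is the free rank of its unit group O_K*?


By Dirichlet's unit theorem:
rank = r1 + r2 - 1
= 9 + 14 - 1
= 22

22


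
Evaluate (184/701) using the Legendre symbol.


p = 701 is prime, so compute (184/701) with the reciprocity algorithm (Jacobi-symbol steps: pull out 2s via (2/n), flip via reciprocity, reduce):
  pull out 2: (2/701) = -1  (since 701 mod 8 = 5)
  pull out 2: (2/701) = -1  (since 701 mod 8 = 5)
  pull out 2: (2/701) = -1  (since 701 mod 8 = 5)
  reciprocity: (23/701) -> +(701/23)
  reduce: (11/23)
  reciprocity: (11/23) -> -(23/11)
  reduce: (1/11)
  (1/11) = 1
Product of signs = 1
(184/701) = 1

1


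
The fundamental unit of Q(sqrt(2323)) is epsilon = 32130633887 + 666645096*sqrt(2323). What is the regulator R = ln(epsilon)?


epsilon = 32130633887 + 666645096*sqrt(2323)
= 6.4261e+10
R = ln(6.4261e+10)
= 24.8862

24.8862


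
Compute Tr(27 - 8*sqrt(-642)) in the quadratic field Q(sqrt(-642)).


Tr(a + b*sqrt(d)) = (a + b*sqrt(d)) + (a - b*sqrt(d)) = 2a
= 2 * (27)
= 54

54


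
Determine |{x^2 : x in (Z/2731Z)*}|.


For prime p, the number of non-zero quadratic residues is (p-1)/2.
= (2731-1)/2
= 1365

1365


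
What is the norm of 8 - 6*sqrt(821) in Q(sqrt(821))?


N(a + b*sqrt(d)) = a^2 - d*b^2
= (8)^2 - (821)*(-6)^2
= 64 - 29556
= -29492

-29492


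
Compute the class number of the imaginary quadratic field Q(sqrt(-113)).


K = Q(sqrt(-113)). d mod 4 = 3, so D = disc(K) = 4d = -452
h(K) equals the number of primitive reduced positive-definite forms (a, b, c) = a*x^2 + b*x*y + c*y^2 with b^2 - 4ac = D,
where reduced means |b| <= a <= c, with b >= 0 whenever |b| = a or a = c, and primitive means gcd(a, b, c) = 1.
Reduced forces 3a^2 <= |D| = 452, so 1 <= a <= 12; b must have the parity of D, and c = (b^2 - D)/(4a) must be an integer >= a.
Enumerate a = 1..12, b in [-a, a]:
  a=1: (1, 0, 113)  [1]
  a=2: (2, 2, 57)  [1]
  a=3: (3, -2, 38), (3, 2, 38)  [2]
  a=4..5: none
  a=6: (6, -2, 19), (6, 2, 19)  [2]
  a=7..8: none
  a=9: (9, -4, 13), (9, 4, 13)  [2]
  a=10..12: none
Total reduced forms: 1 + 1 + 2 + 2 + 2 = 8
h = 8

8


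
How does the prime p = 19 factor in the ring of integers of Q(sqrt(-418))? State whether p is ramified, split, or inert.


K = Q(sqrt(-418)). Since d mod 4 = 2, disc(K) = -1672.
Check p | disc: -1672 mod 19 = 0.
p divides disc, so p ramifies: (p) = P^2 with e=2, f=1, g=1.
Therefore p is ramified.

ramified


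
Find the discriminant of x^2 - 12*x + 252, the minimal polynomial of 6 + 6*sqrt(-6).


The element 6 + 6*sqrt(-6) has minimal polynomial:
x^2 - 12*x + 252
Discriminant = (-12)^2 - 4*(252)
= 144 - 1008
= -864

-864


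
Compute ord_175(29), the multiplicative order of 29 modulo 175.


We want ord_175(29), the smallest k >= 1 with 29^k = 1 mod 175.
n = 175 = 5^2 * 7, phi(175) = 120; the order divides phi(n).
Divisors of 120: 1, 2, 3, 4, 5, 6, 8, 10, 12, 15, 20, 24, 30, 40, 60, 120
Repeated squaring mod 175: 29^1 = 29, 29^2 = 141, 29^4 = 106, 29^8 = 36, 29^16 = 71, 29^32 = 141, 29^64 = 106
Test divisors in increasing order:
  k=1: 29^1 = 29 mod 175
  k=2: 29^2 = 141 mod 175
  k=3: 29^3 = 141 * 29 = 64 mod 175
  k=4: 29^4 = 106 mod 175
  k=5: 29^5 = 106 * 29 = 99 mod 175
  k=6: 29^6 = 106 * 141 = 71 mod 175
  k=8: 29^8 = 36 mod 175
  k=10: 29^10 = 36 * 141 = 1 mod 175  <- first divisor giving 1
Order = 10

10


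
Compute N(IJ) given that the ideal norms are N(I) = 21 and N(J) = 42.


N(IJ) = N(I) * N(J)
= 21 * 42
= 882

882


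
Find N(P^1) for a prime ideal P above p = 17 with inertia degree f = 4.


N(P^a) = p^(a*f)
= 17^(1*4)
= 17^4
= 83521

83521


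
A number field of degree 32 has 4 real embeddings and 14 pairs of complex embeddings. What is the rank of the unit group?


By Dirichlet's unit theorem:
rank = r1 + r2 - 1
= 4 + 14 - 1
= 17

17


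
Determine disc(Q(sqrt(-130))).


For K = Q(sqrt(d)) with d squarefree: disc(K) = d if d = 1 mod 4, and disc(K) = 4d if d = 2 or 3 mod 4.
Here d = -130, and d mod 4 = 2.
d = 2 mod 4, not 1 (O_K = Z[sqrt(d)]), so disc(K) = 4d = 4 * (-130) = -520

-520


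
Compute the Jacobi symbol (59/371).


Compute (59/371) via quadratic reciprocity:
  reciprocity: (59/371) -> -(371/59)
  reduce: (17/59)
  reciprocity: (17/59) -> +(59/17)
  reduce: (8/17)
  pull out 2: (2/17) = +1  (since 17 mod 8 = 1)
  pull out 2: (2/17) = +1  (since 17 mod 8 = 1)
  pull out 2: (2/17) = +1  (since 17 mod 8 = 1)
  (1/17) = 1
Product of signs = -1

-1


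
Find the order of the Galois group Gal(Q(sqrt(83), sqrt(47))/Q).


The 2 square roots of distinct primes are multiplicatively independent over Q,
so [K:Q] = 2^2 and Gal(K/Q) is isomorphic to (Z/2Z)^2.
|Gal| = 2^2 = 4

4


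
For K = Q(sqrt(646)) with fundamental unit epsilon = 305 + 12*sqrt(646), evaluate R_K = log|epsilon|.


epsilon = 305 + 12*sqrt(646)
= 609.9984
R = ln(609.9984)
= 6.4135

6.4135


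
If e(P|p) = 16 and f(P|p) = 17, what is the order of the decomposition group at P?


|D_P| = e * f
= 16 * 17
= 272

272


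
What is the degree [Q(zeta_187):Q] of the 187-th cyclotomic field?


The degree equals Euler's totient phi(187).
187 = 11 * 17
phi(187) = 160

160


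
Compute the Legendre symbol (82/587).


p = 587 is prime, so compute (82/587) with the reciprocity algorithm (Jacobi-symbol steps: pull out 2s via (2/n), flip via reciprocity, reduce):
  pull out 2: (2/587) = -1  (since 587 mod 8 = 3)
  reciprocity: (41/587) -> +(587/41)
  reduce: (13/41)
  reciprocity: (13/41) -> +(41/13)
  reduce: (2/13)
  pull out 2: (2/13) = -1  (since 13 mod 8 = 5)
  (1/13) = 1
Product of signs = 1
(82/587) = 1

1


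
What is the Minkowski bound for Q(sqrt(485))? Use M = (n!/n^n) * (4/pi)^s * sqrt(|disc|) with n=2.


d = 485, d mod 4 = 1, so disc(K) = d = 485; |disc(K)| = 485
Real quadratic field, so n = 2, s = r2 = 0, r1 = 2
M = (n!/n^n) * (4/pi)^s * sqrt(|disc(K)|) = (2!/2^2) * (4/pi)^0 * sqrt(485)
= 0.5 * 1.000000 * 22.022716
= 11.0114

11.0114


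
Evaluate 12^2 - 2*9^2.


x^2 - d*y^2
= 12^2 - 2*9^2
= 144 - 162
= -18

-18


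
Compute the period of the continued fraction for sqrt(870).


Run the CF algorithm for sqrt(870).
a_0 = floor(sqrt(870)) = 29; set m_0=0, q_0=1.
Recurrence: m' = q*a - m,  q' = (d - m'^2)/q,  a' = floor((a_0 + m')/q').
  step 1: m=29, q=29, a=2
  step 2: m=29, q=1, a=58
a_2 = 2*a_0 = 58, so the period closes here.
sqrt(870) = [29; 2, 58]
Period length = 2

2


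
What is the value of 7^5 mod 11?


p = 11 is prime and the exponent is (p-1)/2 = 5, so by Euler's criterion 7^5 = (7/11) = +1 or -1 mod 11.
Compute by square-and-multiply:
  5 = 4 + 1 (binary 101)
  Repeated squaring mod 11: 7^1 = 7, 7^2 = 5, 7^4 = 3
  7^5 = 7^4 * 7^1 = 3 * 7 mod 11
    3 * 7 = 21 = 10 mod 11
  7^5 = 10 mod 11
Result 10 = p - 1 = -1 mod 11: 7 is a quadratic non-residue mod 11. As a residue in [0, p-1] the value is 10.
7^5 mod 11 = 10

10


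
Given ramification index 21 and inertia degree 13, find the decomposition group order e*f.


|D_P| = e * f
= 21 * 13
= 273

273


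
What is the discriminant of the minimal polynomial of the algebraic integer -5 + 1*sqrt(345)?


The element -5 + 1*sqrt(345) has minimal polynomial:
x^2 + 10*x - 320
Discriminant = (10)^2 - 4*(-320)
= 100 + 1280
= 1380

1380


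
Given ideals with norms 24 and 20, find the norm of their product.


N(IJ) = N(I) * N(J)
= 24 * 20
= 480

480


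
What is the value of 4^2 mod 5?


p = 5 is prime and the exponent is (p-1)/2 = 2, so by Euler's criterion 4^2 = (4/5) = +1 or -1 mod 5.
Compute by square-and-multiply:
  2 = 2 (binary 10)
  Repeated squaring mod 5: 4^1 = 4, 4^2 = 1
  4^2 = 1 mod 5
Result 1: 4 is a quadratic residue mod 5.
4^2 mod 5 = 1

1


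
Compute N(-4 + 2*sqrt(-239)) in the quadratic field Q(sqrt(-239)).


N(a + b*sqrt(d)) = a^2 - d*b^2
= (-4)^2 - (-239)*(2)^2
= 16 + 956
= 972

972


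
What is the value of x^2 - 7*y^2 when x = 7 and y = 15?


x^2 - d*y^2
= 7^2 - 7*15^2
= 49 - 1575
= -1526

-1526


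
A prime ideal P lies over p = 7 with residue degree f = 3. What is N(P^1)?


N(P^a) = p^(a*f)
= 7^(1*3)
= 7^3
= 343

343


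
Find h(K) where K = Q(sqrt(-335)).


K = Q(sqrt(-335)). d mod 4 = 1, so D = disc(K) = d = -335
h(K) equals the number of primitive reduced positive-definite forms (a, b, c) = a*x^2 + b*x*y + c*y^2 with b^2 - 4ac = D,
where reduced means |b| <= a <= c, with b >= 0 whenever |b| = a or a = c, and primitive means gcd(a, b, c) = 1.
Reduced forces 3a^2 <= |D| = 335, so 1 <= a <= 10; b must have the parity of D, and c = (b^2 - D)/(4a) must be an integer >= a.
Enumerate a = 1..10, b in [-a, a]:
  a=1: (1, 1, 84)  [1]
  a=2: (2, -1, 42), (2, 1, 42)  [2]
  a=3: (3, -1, 28), (3, 1, 28)  [2]
  a=4: (4, -1, 21), (4, 1, 21)  [2]
  a=5: (5, 5, 18)  [1]
  a=6: (6, -5, 15), (6, -1, 14), (6, 1, 14), (6, 5, 15)  [4]
  a=7: (7, -1, 12), (7, 1, 12)  [2]
  a=8: (8, -7, 12), (8, 7, 12)  [2]
  a=9: (9, -5, 10), (9, 5, 10)  [2]
  a=10: none
Total reduced forms: 1 + 2 + 2 + 2 + 1 + 4 + 2 + 2 + 2 = 18
h = 18

18


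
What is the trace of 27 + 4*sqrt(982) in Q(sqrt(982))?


Tr(a + b*sqrt(d)) = (a + b*sqrt(d)) + (a - b*sqrt(d)) = 2a
= 2 * (27)
= 54

54


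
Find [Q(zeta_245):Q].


The degree equals Euler's totient phi(245).
245 = 5 * 7^2
phi(245) = 168

168


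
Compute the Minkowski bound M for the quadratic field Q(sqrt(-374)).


d = -374, d mod 4 = 2, so disc(K) = 4d = -1496; |disc(K)| = 1496
Imaginary quadratic field, so n = 2, s = r2 = 1, r1 = 0
M = (n!/n^n) * (4/pi)^s * sqrt(|disc(K)|) = (2!/2^2) * (4/pi)^1 * sqrt(1496)
= 0.5 * 1.273240 * 38.678159
= 24.6233

24.6233


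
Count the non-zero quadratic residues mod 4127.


For prime p, the number of non-zero quadratic residues is (p-1)/2.
= (4127-1)/2
= 2063

2063


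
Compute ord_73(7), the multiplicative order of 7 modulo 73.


We want ord_73(7), the smallest k >= 1 with 7^k = 1 mod 73.
n = 73 = 73, phi(73) = 72; the order divides phi(n).
Divisors of 72: 1, 2, 3, 4, 6, 8, 9, 12, 18, 24, 36, 72
Repeated squaring mod 73: 7^1 = 7, 7^2 = 49, 7^4 = 65, 7^8 = 64, 7^16 = 8, 7^32 = 64, 7^64 = 8
Test divisors in increasing order:
  k=1: 7^1 = 7 mod 73
  k=2: 7^2 = 49 mod 73
  k=3: 7^3 = 49 * 7 = 51 mod 73
  k=4: 7^4 = 65 mod 73
  k=6: 7^6 = 65 * 49 = 46 mod 73
  k=8: 7^8 = 64 mod 73
  k=9: 7^9 = 64 * 7 = 10 mod 73
  k=12: 7^12 = 64 * 65 = 72 mod 73
  k=18: 7^18 = 8 * 49 = 27 mod 73
  k=24: 7^24 = 8 * 64 = 1 mod 73  <- first divisor giving 1
Order = 24

24


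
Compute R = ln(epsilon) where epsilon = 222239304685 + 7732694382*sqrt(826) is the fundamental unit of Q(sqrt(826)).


epsilon = 222239304685 + 7732694382*sqrt(826)
= 4.4448e+11
R = ln(4.4448e+11)
= 26.8202

26.8202


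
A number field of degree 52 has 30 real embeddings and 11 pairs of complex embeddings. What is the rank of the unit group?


By Dirichlet's unit theorem:
rank = r1 + r2 - 1
= 30 + 11 - 1
= 40

40


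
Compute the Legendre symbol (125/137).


p = 137 is prime, so compute (125/137) with the reciprocity algorithm (Jacobi-symbol steps: pull out 2s via (2/n), flip via reciprocity, reduce):
  reciprocity: (125/137) -> +(137/125)
  reduce: (12/125)
  pull out 2: (2/125) = -1  (since 125 mod 8 = 5)
  pull out 2: (2/125) = -1  (since 125 mod 8 = 5)
  reciprocity: (3/125) -> +(125/3)
  reduce: (2/3)
  pull out 2: (2/3) = -1  (since 3 mod 8 = 3)
  (1/3) = 1
Product of signs = -1
(125/137) = -1

-1


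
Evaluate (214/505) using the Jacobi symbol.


Compute (214/505) via quadratic reciprocity:
  pull out 2: (2/505) = +1  (since 505 mod 8 = 1)
  reciprocity: (107/505) -> +(505/107)
  reduce: (77/107)
  reciprocity: (77/107) -> +(107/77)
  reduce: (30/77)
  pull out 2: (2/77) = -1  (since 77 mod 8 = 5)
  reciprocity: (15/77) -> +(77/15)
  reduce: (2/15)
  pull out 2: (2/15) = +1  (since 15 mod 8 = 7)
  (1/15) = 1
Product of signs = -1

-1


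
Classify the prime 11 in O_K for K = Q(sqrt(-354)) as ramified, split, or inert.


K = Q(sqrt(-354)). Since d mod 4 = 2, disc(K) = -1416.
Check p | disc: -1416 mod 11 = 3.
p does not divide disc. Compute Legendre symbol (d/p):
9^((11-1)/2) mod 11 = 1
(d/p) = 1, so p splits: (p) = P*P' with e=1, f=1, g=2.
Therefore p is split.

split


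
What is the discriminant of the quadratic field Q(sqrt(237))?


For K = Q(sqrt(d)) with d squarefree: disc(K) = d if d = 1 mod 4, and disc(K) = 4d if d = 2 or 3 mod 4.
Here d = 237, and d mod 4 = 1.
d = 1 mod 4 (O_K = Z[(1+sqrt(d))/2]), so disc(K) = d = 237

237


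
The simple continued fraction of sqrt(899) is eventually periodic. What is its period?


Run the CF algorithm for sqrt(899).
a_0 = floor(sqrt(899)) = 29; set m_0=0, q_0=1.
Recurrence: m' = q*a - m,  q' = (d - m'^2)/q,  a' = floor((a_0 + m')/q').
  step 1: m=29, q=58, a=1
  step 2: m=29, q=1, a=58
a_2 = 2*a_0 = 58, so the period closes here.
sqrt(899) = [29; 1, 58]
Period length = 2

2


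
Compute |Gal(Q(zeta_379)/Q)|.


|Gal(Q(zeta_379)/Q)| = phi(379)
= 378

378


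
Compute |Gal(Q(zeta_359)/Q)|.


|Gal(Q(zeta_359)/Q)| = phi(359)
= 358

358


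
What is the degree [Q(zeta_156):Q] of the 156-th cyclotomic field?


The degree equals Euler's totient phi(156).
156 = 2^2 * 3 * 13
phi(156) = 48

48


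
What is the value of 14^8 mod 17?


p = 17 is prime and the exponent is (p-1)/2 = 8, so by Euler's criterion 14^8 = (14/17) = +1 or -1 mod 17.
Compute by square-and-multiply:
  8 = 8 (binary 1000)
  Repeated squaring mod 17: 14^1 = 14, 14^2 = 9, 14^4 = 13, 14^8 = 16
  14^8 = 16 mod 17
Result 16 = p - 1 = -1 mod 17: 14 is a quadratic non-residue mod 17. As a residue in [0, p-1] the value is 16.
14^8 mod 17 = 16

16


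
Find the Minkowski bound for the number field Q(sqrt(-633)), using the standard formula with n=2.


d = -633, d mod 4 = 3, so disc(K) = 4d = -2532; |disc(K)| = 2532
Imaginary quadratic field, so n = 2, s = r2 = 1, r1 = 0
M = (n!/n^n) * (4/pi)^s * sqrt(|disc(K)|) = (2!/2^2) * (4/pi)^1 * sqrt(2532)
= 0.5 * 1.273240 * 50.318983
= 32.0341

32.0341


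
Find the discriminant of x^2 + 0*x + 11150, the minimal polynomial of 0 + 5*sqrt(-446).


The element 0 + 5*sqrt(-446) has minimal polynomial:
x^2 + 0*x + 11150
Discriminant = (0)^2 - 4*(11150)
= 0 - 44600
= -44600

-44600


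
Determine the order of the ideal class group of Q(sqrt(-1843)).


K = Q(sqrt(-1843)). d mod 4 = 1, so D = disc(K) = d = -1843
h(K) equals the number of primitive reduced positive-definite forms (a, b, c) = a*x^2 + b*x*y + c*y^2 with b^2 - 4ac = D,
where reduced means |b| <= a <= c, with b >= 0 whenever |b| = a or a = c, and primitive means gcd(a, b, c) = 1.
Reduced forces 3a^2 <= |D| = 1843, so 1 <= a <= 24; b must have the parity of D, and c = (b^2 - D)/(4a) must be an integer >= a.
Enumerate a = 1..24, b in [-a, a]:
  a=1: (1, 1, 461)  [1]
  a=2..10: none
  a=11: (11, -7, 43), (11, 7, 43)  [2]
  a=12: none
  a=13: (13, -9, 37), (13, 9, 37)  [2]
  a=14..18: none
  a=19: (19, 19, 29)  [1]
  a=20..24: none
Total reduced forms: 1 + 2 + 2 + 1 = 6
h = 6

6


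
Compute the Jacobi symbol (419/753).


Compute (419/753) via quadratic reciprocity:
  reciprocity: (419/753) -> +(753/419)
  reduce: (334/419)
  pull out 2: (2/419) = -1  (since 419 mod 8 = 3)
  reciprocity: (167/419) -> -(419/167)
  reduce: (85/167)
  reciprocity: (85/167) -> +(167/85)
  reduce: (82/85)
  pull out 2: (2/85) = -1  (since 85 mod 8 = 5)
  reciprocity: (41/85) -> +(85/41)
  reduce: (3/41)
  reciprocity: (3/41) -> +(41/3)
  reduce: (2/3)
  pull out 2: (2/3) = -1  (since 3 mod 8 = 3)
  (1/3) = 1
Product of signs = 1

1


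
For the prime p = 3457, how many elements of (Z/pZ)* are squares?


For prime p, the number of non-zero quadratic residues is (p-1)/2.
= (3457-1)/2
= 1728

1728


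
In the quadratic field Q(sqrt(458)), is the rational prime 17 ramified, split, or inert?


K = Q(sqrt(458)). Since d mod 4 = 2, disc(K) = 1832.
Check p | disc: 1832 mod 17 = 13.
p does not divide disc. Compute Legendre symbol (d/p):
16^((17-1)/2) mod 17 = 1
(d/p) = 1, so p splits: (p) = P*P' with e=1, f=1, g=2.
Therefore p is split.

split


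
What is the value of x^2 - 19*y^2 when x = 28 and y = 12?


x^2 - d*y^2
= 28^2 - 19*12^2
= 784 - 2736
= -1952

-1952


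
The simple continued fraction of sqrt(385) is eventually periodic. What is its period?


Run the CF algorithm for sqrt(385).
a_0 = floor(sqrt(385)) = 19; set m_0=0, q_0=1.
Recurrence: m' = q*a - m,  q' = (d - m'^2)/q,  a' = floor((a_0 + m')/q').
  step 1: m=19, q=24, a=1
  step 2: m=5, q=15, a=1
  step 3: m=10, q=19, a=1
  step 4: m=9, q=16, a=1
  step 5: m=7, q=21, a=1
  step 6: m=14, q=9, a=3
  step 7: m=13, q=24, a=1
  step 8: m=11, q=11, a=2
  step 9: m=11, q=24, a=1
  step 10: m=13, q=9, a=3
  step 11: m=14, q=21, a=1
  step 12: m=7, q=16, a=1
  step 13: m=9, q=19, a=1
  step 14: m=10, q=15, a=1
  step 15: m=5, q=24, a=1
  step 16: m=19, q=1, a=38
a_16 = 2*a_0 = 38, so the period closes here.
sqrt(385) = [19; 1, 1, 1, 1, 1, 3, 1, 2, 1, 3, 1, 1, 1, 1, 1, 38]
Period length = 16

16


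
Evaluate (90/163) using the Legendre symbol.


p = 163 is prime, so compute (90/163) with the reciprocity algorithm (Jacobi-symbol steps: pull out 2s via (2/n), flip via reciprocity, reduce):
  pull out 2: (2/163) = -1  (since 163 mod 8 = 3)
  reciprocity: (45/163) -> +(163/45)
  reduce: (28/45)
  pull out 2: (2/45) = -1  (since 45 mod 8 = 5)
  pull out 2: (2/45) = -1  (since 45 mod 8 = 5)
  reciprocity: (7/45) -> +(45/7)
  reduce: (3/7)
  reciprocity: (3/7) -> -(7/3)
  reduce: (1/3)
  (1/3) = 1
Product of signs = 1
(90/163) = 1

1


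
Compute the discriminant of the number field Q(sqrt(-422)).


For K = Q(sqrt(d)) with d squarefree: disc(K) = d if d = 1 mod 4, and disc(K) = 4d if d = 2 or 3 mod 4.
Here d = -422, and d mod 4 = 2.
d = 2 mod 4, not 1 (O_K = Z[sqrt(d)]), so disc(K) = 4d = 4 * (-422) = -1688

-1688


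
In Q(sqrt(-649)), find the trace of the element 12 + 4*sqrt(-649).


Tr(a + b*sqrt(d)) = (a + b*sqrt(d)) + (a - b*sqrt(d)) = 2a
= 2 * (12)
= 24

24


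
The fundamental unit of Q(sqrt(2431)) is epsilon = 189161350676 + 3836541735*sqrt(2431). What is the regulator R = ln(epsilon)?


epsilon = 189161350676 + 3836541735*sqrt(2431)
= 3.7832e+11
R = ln(3.7832e+11)
= 26.6590

26.6590


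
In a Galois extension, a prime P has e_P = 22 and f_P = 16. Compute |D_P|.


|D_P| = e * f
= 22 * 16
= 352

352


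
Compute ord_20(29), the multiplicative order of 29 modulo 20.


We want ord_20(29), the smallest k >= 1 with 29^k = 1 mod 20.
n = 20 = 2^2 * 5, phi(20) = 8; the order divides phi(n).
Divisors of 8: 1, 2, 4, 8
Repeated squaring mod 20: 29^1 = 9, 29^2 = 1, 29^4 = 1, 29^8 = 1
Test divisors in increasing order:
  k=1: 29^1 = 9 mod 20
  k=2: 29^2 = 1 mod 20  <- first divisor giving 1
Order = 2

2


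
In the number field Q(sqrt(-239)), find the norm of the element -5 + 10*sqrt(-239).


N(a + b*sqrt(d)) = a^2 - d*b^2
= (-5)^2 - (-239)*(10)^2
= 25 + 23900
= 23925

23925


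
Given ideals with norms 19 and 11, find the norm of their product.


N(IJ) = N(I) * N(J)
= 19 * 11
= 209

209


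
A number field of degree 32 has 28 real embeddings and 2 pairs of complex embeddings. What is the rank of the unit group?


By Dirichlet's unit theorem:
rank = r1 + r2 - 1
= 28 + 2 - 1
= 29

29


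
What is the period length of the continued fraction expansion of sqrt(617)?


Run the CF algorithm for sqrt(617).
a_0 = floor(sqrt(617)) = 24; set m_0=0, q_0=1.
Recurrence: m' = q*a - m,  q' = (d - m'^2)/q,  a' = floor((a_0 + m')/q').
  step 1: m=24, q=41, a=1
  step 2: m=17, q=8, a=5
  step 3: m=23, q=11, a=4
  step 4: m=21, q=16, a=2
  step 5: m=11, q=31, a=1
  step 6: m=20, q=7, a=6
  step 7: m=22, q=19, a=2
  step 8: m=16, q=19, a=2
  step 9: m=22, q=7, a=6
  step 10: m=20, q=31, a=1
  step 11: m=11, q=16, a=2
  step 12: m=21, q=11, a=4
  step 13: m=23, q=8, a=5
  step 14: m=17, q=41, a=1
  step 15: m=24, q=1, a=48
a_15 = 2*a_0 = 48, so the period closes here.
sqrt(617) = [24; 1, 5, 4, 2, 1, 6, 2, 2, 6, 1, 2, 4, 5, 1, 48]
Period length = 15

15


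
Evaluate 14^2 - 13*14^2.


x^2 - d*y^2
= 14^2 - 13*14^2
= 196 - 2548
= -2352

-2352


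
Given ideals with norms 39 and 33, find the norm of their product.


N(IJ) = N(I) * N(J)
= 39 * 33
= 1287

1287


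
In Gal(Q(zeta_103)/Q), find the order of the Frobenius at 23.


The Frobenius at p in Gal(Q(zeta_n)/Q) = (Z/nZ)* is the class of p, so its order is ord_103(23), the smallest k >= 1 with 23^k = 1 mod 103.
n = 103 = 103, phi(103) = 102; the order divides phi(n).
Divisors of 102: 1, 2, 3, 6, 17, 34, 51, 102
Repeated squaring mod 103: 23^1 = 23, 23^2 = 14, 23^4 = 93, 23^8 = 100, 23^16 = 9, 23^32 = 81, 23^64 = 72
Test divisors in increasing order:
  k=1: 23^1 = 23 mod 103
  k=2: 23^2 = 14 mod 103
  k=3: 23^3 = 14 * 23 = 13 mod 103
  k=6: 23^6 = 93 * 14 = 66 mod 103
  k=17: 23^17 = 9 * 23 = 1 mod 103  <- first divisor giving 1
Order = 17

17


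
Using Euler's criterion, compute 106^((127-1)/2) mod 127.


p = 127 is prime and the exponent is (p-1)/2 = 63, so by Euler's criterion 106^63 = (106/127) = +1 or -1 mod 127.
Compute by square-and-multiply:
  63 = 32 + 16 + 8 + 4 + 2 + 1 (binary 111111)
  Repeated squaring mod 127: 106^1 = 106, 106^2 = 60, 106^4 = 44, 106^8 = 31, 106^16 = 72, 106^32 = 104
  106^63 = 106^32 * 106^16 * 106^8 * 106^4 * 106^2 * 106^1 = 104 * 72 * 31 * 44 * 60 * 106 mod 127
    104 * 72 = 7488 = 122 mod 127
    122 * 31 = 3782 = 99 mod 127
    99 * 44 = 4356 = 38 mod 127
    38 * 60 = 2280 = 121 mod 127
    121 * 106 = 12826 = 126 mod 127
  106^63 = 126 mod 127
Result 126 = p - 1 = -1 mod 127: 106 is a quadratic non-residue mod 127. As a residue in [0, p-1] the value is 126.
106^63 mod 127 = 126

126
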